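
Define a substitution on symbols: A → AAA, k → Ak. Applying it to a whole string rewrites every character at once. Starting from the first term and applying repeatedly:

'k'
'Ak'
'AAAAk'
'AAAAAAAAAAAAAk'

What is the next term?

Applying the rule to each of the 14 symbols of AAAAAAAAAAAAAk gives the pieces AAA AAA AAA AAA AAA AAA AAA AAA AAA AAA AAA AAA AAA Ak, which concatenate to the answer.

AAAAAAAAAAAAAAAAAAAAAAAAAAAAAAAAAAAAAAAAk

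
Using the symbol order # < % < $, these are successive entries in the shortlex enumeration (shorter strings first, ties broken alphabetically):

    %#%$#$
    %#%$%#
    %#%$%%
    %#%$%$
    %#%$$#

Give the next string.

%#%$$%

Treat %#%$$# as a base-3 numeral over the given alphabet and add one, carrying through any trailing $'s.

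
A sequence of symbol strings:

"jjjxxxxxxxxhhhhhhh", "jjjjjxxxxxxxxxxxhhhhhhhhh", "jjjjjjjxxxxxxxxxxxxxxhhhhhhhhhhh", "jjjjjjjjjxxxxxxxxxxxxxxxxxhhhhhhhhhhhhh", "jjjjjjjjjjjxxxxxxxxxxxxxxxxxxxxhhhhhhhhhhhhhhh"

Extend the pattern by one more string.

jjjjjjjjjjjjjxxxxxxxxxxxxxxxxxxxxxxxhhhhhhhhhhhhhhhhh

The n-th term is 2n-1 j's then 3n+2 x's then 2n+3 h's, where the shown terms are n = 2, 3, 4, 5, 6.
For the next term, n = 7, so the run lengths are 13, 23, 17.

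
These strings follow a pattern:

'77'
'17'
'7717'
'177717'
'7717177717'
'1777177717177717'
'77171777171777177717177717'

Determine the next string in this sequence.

Each term (from the third on) is the two preceding terms concatenated in order: term 3 = 77·17 = 7717.
Continuing: 1777177717177717 · 77171777171777177717177717 gives term 8.

177717771717771777171777171777177717177717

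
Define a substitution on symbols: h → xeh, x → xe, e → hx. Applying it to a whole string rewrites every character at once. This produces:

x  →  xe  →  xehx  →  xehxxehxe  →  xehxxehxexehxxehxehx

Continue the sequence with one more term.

xehxxehxexehxxehxehxxehxxehxexehxxehxehxxehxe

φ(xehxxehxexehxxehxehx) expands symbol-by-symbol to xe hx xeh xe xe hx xeh xe hx xe hx xeh xe xe hx xeh xe hx xeh xe; joining the 20 pieces gives the next term.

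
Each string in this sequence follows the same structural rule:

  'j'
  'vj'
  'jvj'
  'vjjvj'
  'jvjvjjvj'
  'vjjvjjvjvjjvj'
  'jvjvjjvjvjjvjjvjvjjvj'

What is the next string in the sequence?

vjjvjjvjvjjvjjvjvjjvjvjjvjjvjvjjvj

From term 3 onward, concatenate the second-to-last term with the last: j·vj = jvj, vj·jvj = vjjvj, …
Continuing: vjjvjjvjvjjvj · jvjvjjvjvjjvjjvjvjjvj gives term 8.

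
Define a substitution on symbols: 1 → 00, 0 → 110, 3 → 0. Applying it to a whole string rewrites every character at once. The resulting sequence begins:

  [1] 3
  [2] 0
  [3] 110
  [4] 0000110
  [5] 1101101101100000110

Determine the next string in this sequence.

Rewriting the 19 symbols of 1101101101100000110 one by one yields 00 00 110 00 00 110 00 00 110 00 00 110 110 110 110 110 00 00 110; concatenated:

00001100000110000011000001101101101101100000110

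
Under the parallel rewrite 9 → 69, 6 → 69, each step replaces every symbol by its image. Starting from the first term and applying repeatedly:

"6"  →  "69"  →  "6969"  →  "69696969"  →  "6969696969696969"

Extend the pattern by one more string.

69696969696969696969696969696969

Applying the rule to each of the 16 symbols of 6969696969696969 gives the pieces 69 69 69 69 69 69 69 69 69 69 69 69 69 69 69 69, which concatenate to the answer.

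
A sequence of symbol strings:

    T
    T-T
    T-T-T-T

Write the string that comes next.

Every step duplicates the string with '-' between the halves.
So the next term is two copies of T-T-T-T with '-' between the halves.

T-T-T-T-T-T-T-T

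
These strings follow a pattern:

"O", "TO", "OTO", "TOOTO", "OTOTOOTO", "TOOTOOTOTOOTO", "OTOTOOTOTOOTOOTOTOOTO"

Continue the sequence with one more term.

TOOTOOTOTOOTOOTOTOOTOTOOTOOTOTOOTO

This is a Fibonacci-style word recurrence s(k) = s(k−2)·s(k−1): e.g. O·TO = OTO.
So term 8 is TOOTOOTOTOOTO·OTOTOOTOTOOTOOTOTOOTO.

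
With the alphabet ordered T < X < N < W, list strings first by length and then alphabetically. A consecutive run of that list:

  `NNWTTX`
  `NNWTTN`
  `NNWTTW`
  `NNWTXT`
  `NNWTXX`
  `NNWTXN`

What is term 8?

Continuing the enumeration 2 steps past NNWTXN: NNWTXN → NNWTXW → (answer).

NNWTNT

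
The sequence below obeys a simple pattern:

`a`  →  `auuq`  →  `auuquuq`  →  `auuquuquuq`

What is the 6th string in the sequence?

Each term is the previous one with uuq appended.
From auuquuquuq, 2 further steps: auuquuquuq → auuquuquuquuq → (answer).

auuquuquuquuquuq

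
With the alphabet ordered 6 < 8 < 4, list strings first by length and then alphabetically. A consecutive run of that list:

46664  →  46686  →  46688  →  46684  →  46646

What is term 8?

46866

Advancing 3 positions from 46646 through 46646 → 46648 → 46644 reaches term 8.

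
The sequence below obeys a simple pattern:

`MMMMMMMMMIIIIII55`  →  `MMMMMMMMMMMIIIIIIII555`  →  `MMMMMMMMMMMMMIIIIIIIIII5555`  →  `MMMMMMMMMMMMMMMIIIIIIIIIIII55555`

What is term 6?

MMMMMMMMMMMMMMMMMMMIIIIIIIIIIIIIIII5555555

The n-th term is 2n+3 M's then 2n I's then n-1 5's, where the shown terms are n = 3, 4, 5, 6.
For term 6, n = 8, so the run lengths are 19, 16, 7.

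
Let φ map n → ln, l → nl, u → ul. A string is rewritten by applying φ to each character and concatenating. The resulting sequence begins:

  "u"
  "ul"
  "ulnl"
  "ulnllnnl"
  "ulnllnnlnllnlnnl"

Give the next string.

Rewriting the 16 symbols of ulnllnnlnllnlnnl one by one yields ul nl ln nl nl ln ln nl ln nl nl ln nl ln ln nl; concatenated:

ulnllnnlnllnlnnllnnlnllnnllnlnnl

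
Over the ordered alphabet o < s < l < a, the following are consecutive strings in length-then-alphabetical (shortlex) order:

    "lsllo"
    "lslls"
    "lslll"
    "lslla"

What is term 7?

Continuing the enumeration 3 steps past lslla: lslla → lslao → lslas → (answer).

lslal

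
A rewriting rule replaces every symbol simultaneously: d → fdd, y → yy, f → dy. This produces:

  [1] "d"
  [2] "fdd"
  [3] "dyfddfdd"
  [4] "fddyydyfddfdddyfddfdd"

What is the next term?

dyfddfddyyyyfddyydyfddfdddyfddfddfddyydyfddfdddyfddfdd

φ(fddyydyfddfdddyfddfdd) expands symbol-by-symbol to dy fdd fdd yy yy fdd yy dy fdd fdd dy fdd fdd fdd yy dy fdd fdd dy fdd fdd; joining the 21 pieces gives the next term.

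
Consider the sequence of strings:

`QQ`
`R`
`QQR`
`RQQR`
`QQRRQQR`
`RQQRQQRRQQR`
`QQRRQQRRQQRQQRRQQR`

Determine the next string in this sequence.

RQQRQQRRQQRQQRRQQRRQQRQQRRQQR

This is a Fibonacci-style word recurrence s(k) = s(k−2)·s(k−1): e.g. QQ·R = QQR.
Continuing: RQQRQQRRQQR · QQRRQQRRQQRQQRRQQR gives term 8.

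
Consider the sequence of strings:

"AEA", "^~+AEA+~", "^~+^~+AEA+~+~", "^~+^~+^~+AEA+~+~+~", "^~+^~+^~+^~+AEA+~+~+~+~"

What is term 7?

^~+^~+^~+^~+^~+^~+AEA+~+~+~+~+~+~

Each term wraps the previous one in ^~+ on the left and +~ on the right.
From ^~+^~+^~+^~+AEA+~+~+~+~, 2 further steps: ^~+^~+^~+^~+AEA+~+~+~+~ → ^~+^~+^~+^~+^~+AEA+~+~+~+~+~ → (answer).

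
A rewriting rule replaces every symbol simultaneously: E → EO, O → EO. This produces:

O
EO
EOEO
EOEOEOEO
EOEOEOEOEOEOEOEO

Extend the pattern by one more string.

Rewriting the 16 symbols of EOEOEOEOEOEOEOEO one by one yields EO EO EO EO EO EO EO EO EO EO EO EO EO EO EO EO; concatenated:

EOEOEOEOEOEOEOEOEOEOEOEOEOEOEOEO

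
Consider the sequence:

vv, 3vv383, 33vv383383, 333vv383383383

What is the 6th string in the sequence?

33333vv383383383383383

s(k+1) = 3·s(k)·383, so each term gains 3 as a prefix and 383 as a suffix.
From 333vv383383383, 2 further steps: 333vv383383383 → 3333vv383383383383 → (answer).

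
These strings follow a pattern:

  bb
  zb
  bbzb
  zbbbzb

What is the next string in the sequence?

This is a Fibonacci-style word recurrence s(k) = s(k−2)·s(k−1): e.g. bb·zb = bbzb.
The next term joins bbzb and zbbbzb.

bbzbzbbbzb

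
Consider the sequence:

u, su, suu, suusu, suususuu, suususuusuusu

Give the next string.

This is a Fibonacci-style word recurrence s(k) = s(k−1)·s(k−2): e.g. su·u = suu.
So term 7 is suususuusuusu·suususuu.

suususuusuususuususuu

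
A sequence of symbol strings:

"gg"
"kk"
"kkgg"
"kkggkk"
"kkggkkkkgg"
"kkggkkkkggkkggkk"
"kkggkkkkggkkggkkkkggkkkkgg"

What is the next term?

Each term (from the third on) is the previous term followed by the one before it: term 3 = kk·gg = kkgg.
Continuing: kkggkkkkggkkggkkkkggkkkkgg · kkggkkkkggkkggkk gives term 8.

kkggkkkkggkkggkkkkggkkkkggkkggkkkkggkkggkk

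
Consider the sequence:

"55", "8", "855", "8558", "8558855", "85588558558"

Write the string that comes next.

855885585588558855

From term 3 onward, concatenate the last term with the second-to-last: 8·55 = 855, 855·8 = 8558, …
The next term joins 85588558558 and 8558855.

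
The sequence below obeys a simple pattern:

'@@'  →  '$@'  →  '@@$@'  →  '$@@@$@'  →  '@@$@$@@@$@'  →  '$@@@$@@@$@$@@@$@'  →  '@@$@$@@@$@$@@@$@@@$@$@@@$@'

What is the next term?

Each term (from the third on) is the two preceding terms concatenated in order: term 3 = @@·$@ = @@$@.
The next term joins $@@@$@@@$@$@@@$@ and @@$@$@@@$@$@@@$@@@$@$@@@$@.

$@@@$@@@$@$@@@$@@@$@$@@@$@$@@@$@@@$@$@@@$@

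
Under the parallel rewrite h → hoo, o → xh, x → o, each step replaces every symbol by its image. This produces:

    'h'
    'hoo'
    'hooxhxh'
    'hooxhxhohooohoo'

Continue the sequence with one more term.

Replace each of the 15 characters of hooxhxhohooohoo in place — hoo xh xh o hoo o hoo xh hoo xh xh xh hoo xh xh — and concatenate.

hooxhxhohooohooxhhooxhxhxhhooxhxh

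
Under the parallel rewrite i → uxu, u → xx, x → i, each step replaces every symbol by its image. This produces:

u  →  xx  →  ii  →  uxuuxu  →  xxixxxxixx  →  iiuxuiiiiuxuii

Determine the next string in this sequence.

uxuuxuxxixxuxuuxuuxuuxuxxixxuxuuxu

Replace each of the 14 characters of iiuxuiiiiuxuii in place — uxu uxu xx i xx uxu uxu uxu uxu xx i xx uxu uxu — and concatenate.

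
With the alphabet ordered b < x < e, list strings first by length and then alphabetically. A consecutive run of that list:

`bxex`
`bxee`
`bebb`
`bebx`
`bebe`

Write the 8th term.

bexe

Continuing the enumeration 3 steps past bebe: bebe → bexb → bexx → (answer).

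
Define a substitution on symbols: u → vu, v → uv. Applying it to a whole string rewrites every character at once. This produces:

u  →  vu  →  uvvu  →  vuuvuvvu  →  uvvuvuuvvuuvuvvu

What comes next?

vuuvuvvuuvvuvuuvuvvuvuuvvuuvuvvu

Replace each of the 16 characters of uvvuvuuvvuuvuvvu in place — vu uv uv vu uv vu vu uv uv vu vu uv vu uv uv vu — and concatenate.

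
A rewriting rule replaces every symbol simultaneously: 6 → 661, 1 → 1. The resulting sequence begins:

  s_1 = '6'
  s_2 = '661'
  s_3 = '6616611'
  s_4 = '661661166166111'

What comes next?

6616611661661116616611661661111

φ(661661166166111) expands symbol-by-symbol to 661 661 1 661 661 1 1 661 661 1 661 661 1 1 1; joining the 15 pieces gives the next term.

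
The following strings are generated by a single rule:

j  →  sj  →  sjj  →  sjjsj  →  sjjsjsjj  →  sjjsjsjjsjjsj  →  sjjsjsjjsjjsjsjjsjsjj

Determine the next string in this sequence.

sjjsjsjjsjjsjsjjsjsjjsjjsjsjjsjjsj

Each term (from the third on) is the previous term followed by the one before it: term 3 = sj·j = sjj.
So term 8 is sjjsjsjjsjjsjsjjsjsjj·sjjsjsjjsjjsj.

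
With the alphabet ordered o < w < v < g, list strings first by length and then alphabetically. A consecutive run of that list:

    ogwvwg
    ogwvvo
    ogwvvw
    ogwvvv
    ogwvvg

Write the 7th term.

ogwvgw

Stepping forward 2 times from ogwvvg: ogwvvg → ogwvgo, then the target.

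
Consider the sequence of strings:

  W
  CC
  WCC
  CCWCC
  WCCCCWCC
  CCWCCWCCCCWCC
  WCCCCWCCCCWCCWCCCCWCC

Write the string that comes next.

CCWCCWCCCCWCCWCCCCWCCCCWCCWCCCCWCC

This is a Fibonacci-style word recurrence s(k) = s(k−2)·s(k−1): e.g. W·CC = WCC.
Continuing: CCWCCWCCCCWCC · WCCCCWCCCCWCCWCCCCWCC gives term 8.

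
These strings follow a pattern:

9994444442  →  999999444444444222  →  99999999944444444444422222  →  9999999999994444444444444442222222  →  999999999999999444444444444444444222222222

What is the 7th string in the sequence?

9999999999999999999994444444444444444444444442222222222222

Each string has the form 9^{3n} 4^{3n+3} 2^{2n-1} (n = 1, 2, …).
For term 7, n = 7, so the run lengths are 21, 24, 13.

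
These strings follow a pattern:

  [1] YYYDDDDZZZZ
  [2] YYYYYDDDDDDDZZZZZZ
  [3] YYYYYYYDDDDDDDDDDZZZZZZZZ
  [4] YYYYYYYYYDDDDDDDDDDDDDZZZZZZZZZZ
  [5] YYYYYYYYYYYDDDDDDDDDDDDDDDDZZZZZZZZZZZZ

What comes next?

YYYYYYYYYYYYYDDDDDDDDDDDDDDDDDDDZZZZZZZZZZZZZZ

Each string has the form Y^{2n+1} D^{3n+1} Z^{2n+2} (n = 1, 2, …).
For the next term, n = 6, so the run lengths are 13, 19, 14.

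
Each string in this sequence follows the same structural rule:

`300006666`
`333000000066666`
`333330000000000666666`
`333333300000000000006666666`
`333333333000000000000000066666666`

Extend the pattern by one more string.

333333333330000000000000000000666666666

Each string has the form 3^{2n-1} 0^{3n+1} 6^{n+3} (n = 1, 2, …).
Setting n = 6 gives 11, 19, 9 characters in each block.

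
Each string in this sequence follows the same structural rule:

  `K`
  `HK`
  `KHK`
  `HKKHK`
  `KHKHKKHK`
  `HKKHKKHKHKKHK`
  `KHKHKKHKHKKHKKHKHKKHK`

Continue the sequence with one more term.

HKKHKKHKHKKHKKHKHKKHKHKKHKKHKHKKHK

From term 3 onward, concatenate the second-to-last term with the last: K·HK = KHK, HK·KHK = HKKHK, …
Continuing: HKKHKKHKHKKHK · KHKHKKHKHKKHKKHKHKKHK gives term 8.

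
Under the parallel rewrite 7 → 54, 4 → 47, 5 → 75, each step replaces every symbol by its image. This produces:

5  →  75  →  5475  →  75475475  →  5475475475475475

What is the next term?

Rewriting the 16 symbols of 5475475475475475 one by one yields 75 47 54 75 47 54 75 47 54 75 47 54 75 47 54 75; concatenated:

75475475475475475475475475475475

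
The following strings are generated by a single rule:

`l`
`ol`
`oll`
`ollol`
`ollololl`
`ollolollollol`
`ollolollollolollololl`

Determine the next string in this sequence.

From term 3 onward, concatenate the last term with the second-to-last: ol·l = oll, oll·ol = ollol, …
So term 8 is ollolollollolollololl·ollolollollol.

ollolollollolollolollollolollollol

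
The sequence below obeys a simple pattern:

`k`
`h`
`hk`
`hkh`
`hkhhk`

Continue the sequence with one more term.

hkhhkhkh

Each term (from the third on) is the previous term followed by the one before it: term 3 = h·k = hk.
Continuing: hkhhk · hkh gives term 6.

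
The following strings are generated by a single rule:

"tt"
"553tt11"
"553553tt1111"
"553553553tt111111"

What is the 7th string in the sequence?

s(k+1) = 553·s(k)·11, so each term gains 553 as a prefix and 11 as a suffix.
From 553553553tt111111, 3 further steps: 553553553tt111111 → 553553553553tt11111111 → 553553553553553tt1111111111 → (answer).

553553553553553553tt111111111111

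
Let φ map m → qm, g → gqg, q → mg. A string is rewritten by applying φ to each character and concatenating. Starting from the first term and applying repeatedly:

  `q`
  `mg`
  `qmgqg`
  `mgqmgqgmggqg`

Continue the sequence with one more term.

Expanding mgqmgqgmggqg: m→qm, g→gqg, q→mg, m→qm, g→gqg, q→mg, g→gqg, m→qm, g→gqg, g→gqg, q→mg, g→gqg. Concatenated: qm gqg mg qm gqg mg gqg qm gqg gqg mg gqg.

qmgqgmgqmgqgmggqgqmgqggqgmggqg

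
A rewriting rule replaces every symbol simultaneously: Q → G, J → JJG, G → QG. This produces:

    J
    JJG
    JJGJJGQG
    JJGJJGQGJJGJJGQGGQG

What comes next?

JJGJJGQGJJGJJGQGGQGJJGJJGQGJJGJJGQGGQGQGGQG

Applying the rule to each of the 19 symbols of JJGJJGQGJJGJJGQGGQG gives the pieces JJG JJG QG JJG JJG QG G QG JJG JJG QG JJG JJG QG G QG QG G QG, which concatenate to the answer.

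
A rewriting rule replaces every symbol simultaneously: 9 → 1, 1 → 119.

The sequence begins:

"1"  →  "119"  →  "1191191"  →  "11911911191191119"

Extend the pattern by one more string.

11911911191191119119119111911911191191191

Replace each of the 17 characters of 11911911191191119 in place — 119 119 1 119 119 1 119 119 119 1 119 119 1 119 119 119 1 — and concatenate.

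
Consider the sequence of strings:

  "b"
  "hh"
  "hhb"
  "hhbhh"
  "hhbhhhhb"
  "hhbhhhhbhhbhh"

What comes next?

hhbhhhhbhhbhhhhbhhhhb

Each term (from the third on) is the previous term followed by the one before it: term 3 = hh·b = hhb.
Continuing: hhbhhhhbhhbhh · hhbhhhhb gives term 7.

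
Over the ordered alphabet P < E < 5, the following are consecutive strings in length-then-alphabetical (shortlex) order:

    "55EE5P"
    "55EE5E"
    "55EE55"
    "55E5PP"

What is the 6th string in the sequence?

Stepping forward 2 times from 55E5PP: 55E5PP → 55E5PE, then the target.

55E5P5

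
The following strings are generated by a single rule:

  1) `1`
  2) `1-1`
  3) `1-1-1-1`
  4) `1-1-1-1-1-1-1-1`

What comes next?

Every step duplicates the string with '-' between the halves.
Doubling 1-1-1-1-1-1-1-1 with '-' between the halves:

1-1-1-1-1-1-1-1-1-1-1-1-1-1-1-1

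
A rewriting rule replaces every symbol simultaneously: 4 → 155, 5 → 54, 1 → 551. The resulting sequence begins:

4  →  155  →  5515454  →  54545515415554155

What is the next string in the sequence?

54155541555454551541555515454541555515454

Applying the rule to each of the 17 symbols of 54545515415554155 gives the pieces 54 155 54 155 54 54 551 54 155 551 54 54 54 155 551 54 54, which concatenate to the answer.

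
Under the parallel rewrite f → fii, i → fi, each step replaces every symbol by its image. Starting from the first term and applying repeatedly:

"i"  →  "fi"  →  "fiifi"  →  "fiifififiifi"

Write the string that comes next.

fiifififiififiififiifififiifi

Apply φ to fiifififiifi symbol by symbol: f→fii, i→fi, i→fi, f→fii, i→fi, f→fii, i→fi, f→fii, i→fi, i→fi, f→fii, i→fi; joined: fii fi fi fii fi fii fi fii fi fi fii fi.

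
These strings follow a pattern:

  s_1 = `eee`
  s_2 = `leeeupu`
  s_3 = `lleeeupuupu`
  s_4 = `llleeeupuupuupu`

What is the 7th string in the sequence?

lllllleeeupuupuupuupuupuupu

s(k+1) = l·s(k)·upu, so each term gains l as a prefix and upu as a suffix.
From llleeeupuupuupu, 3 further steps: llleeeupuupuupu → lllleeeupuupuupuupu → llllleeeupuupuupuupuupu → (answer).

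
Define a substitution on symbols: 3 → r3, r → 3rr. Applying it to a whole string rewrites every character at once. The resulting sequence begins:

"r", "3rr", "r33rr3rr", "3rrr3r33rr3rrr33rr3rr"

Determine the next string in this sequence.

Replace each of the 21 characters of 3rrr3r33rr3rrr33rr3rr in place — r3 3rr 3rr 3rr r3 3rr r3 r3 3rr 3rr r3 3rr 3rr 3rr r3 r3 3rr 3rr r3 3rr 3rr — and concatenate.

r33rr3rr3rrr33rrr3r33rr3rrr33rr3rr3rrr3r33rr3rrr33rr3rr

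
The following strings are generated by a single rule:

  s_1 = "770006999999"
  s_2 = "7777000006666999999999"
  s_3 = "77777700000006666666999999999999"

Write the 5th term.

7777777777000000000006666666666666999999999999999999

Reading off run lengths: 7 runs 2, 4, 6; 0 runs 3, 5, 7; 6 runs 1, 4, 7; 9 runs 6, 9, 12 — each is linear in n (n = 1, 2, …).
Setting n = 5 gives 10, 11, 13, 18 characters in each block.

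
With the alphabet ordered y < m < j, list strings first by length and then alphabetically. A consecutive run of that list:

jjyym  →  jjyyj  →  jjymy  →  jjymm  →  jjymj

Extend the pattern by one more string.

jjyjy

The successor of jjymj increments the rightmost position that isn't already j and resets every position after it to y.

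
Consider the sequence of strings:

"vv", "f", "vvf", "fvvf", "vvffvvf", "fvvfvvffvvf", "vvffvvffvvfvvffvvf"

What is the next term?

Each term (from the third on) is the two preceding terms concatenated in order: term 3 = vv·f = vvf.
So term 8 is fvvfvvffvvf·vvffvvffvvfvvffvvf.

fvvfvvffvvfvvffvvffvvfvvffvvf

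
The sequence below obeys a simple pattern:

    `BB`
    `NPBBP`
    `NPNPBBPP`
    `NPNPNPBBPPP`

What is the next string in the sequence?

NPNPNPNPBBPPPP

s(k+1) = NP·s(k)·P, so each term gains NP as a prefix and P as a suffix.
One more step from NPNPNPBBPPP gives the answer.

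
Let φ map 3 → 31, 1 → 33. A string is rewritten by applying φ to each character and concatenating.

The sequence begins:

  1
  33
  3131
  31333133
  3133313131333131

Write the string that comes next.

Rewriting the 16 symbols of 3133313131333131 one by one yields 31 33 31 31 31 33 31 33 31 33 31 31 31 33 31 33; concatenated:

31333131313331333133313131333133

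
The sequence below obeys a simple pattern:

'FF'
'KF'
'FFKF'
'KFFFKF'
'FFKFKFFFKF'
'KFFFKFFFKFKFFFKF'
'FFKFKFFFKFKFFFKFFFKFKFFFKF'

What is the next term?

This is a Fibonacci-style word recurrence s(k) = s(k−2)·s(k−1): e.g. FF·KF = FFKF.
The next term joins KFFFKFFFKFKFFFKF and FFKFKFFFKFKFFFKFFFKFKFFFKF.

KFFFKFFFKFKFFFKFFFKFKFFFKFKFFFKFFFKFKFFFKF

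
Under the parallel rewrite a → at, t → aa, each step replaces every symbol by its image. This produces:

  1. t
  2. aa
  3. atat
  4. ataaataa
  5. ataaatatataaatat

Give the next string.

Rewriting the 16 symbols of ataaatatataaatat one by one yields at aa at at at aa at aa at aa at at at aa at aa; concatenated:

ataaatatataaataaataaatatataaataa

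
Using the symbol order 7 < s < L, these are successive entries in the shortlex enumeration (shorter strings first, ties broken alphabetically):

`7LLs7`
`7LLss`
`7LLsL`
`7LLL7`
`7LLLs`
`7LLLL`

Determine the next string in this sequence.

s7777

Treat 7LLLL as a base-3 numeral over the given alphabet and add one, carrying through any trailing L's.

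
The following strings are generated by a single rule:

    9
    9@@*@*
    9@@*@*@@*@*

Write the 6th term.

9@@*@*@@*@*@@*@*@@*@*@@*@*

Each term is the previous one with @@*@* appended.
From 9@@*@*@@*@*, 3 further steps: 9@@*@*@@*@* → 9@@*@*@@*@*@@*@* → 9@@*@*@@*@*@@*@*@@*@* → (answer).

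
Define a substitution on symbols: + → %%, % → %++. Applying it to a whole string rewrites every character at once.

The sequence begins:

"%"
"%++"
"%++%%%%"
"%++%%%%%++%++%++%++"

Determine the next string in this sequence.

Replace each of the 19 characters of %++%%%%%++%++%++%++ in place — %++ %% %% %++ %++ %++ %++ %++ %% %% %++ %% %% %++ %% %% %++ %% %% — and concatenate.

%++%%%%%++%++%++%++%++%%%%%++%%%%%++%%%%%++%%%%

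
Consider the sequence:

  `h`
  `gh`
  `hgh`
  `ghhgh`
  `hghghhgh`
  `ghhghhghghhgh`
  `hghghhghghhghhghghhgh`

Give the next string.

ghhghhghghhghhghghhghghhghhghghhgh

This is a Fibonacci-style word recurrence s(k) = s(k−2)·s(k−1): e.g. h·gh = hgh.
The next term joins ghhghhghghhgh and hghghhghghhghhghghhgh.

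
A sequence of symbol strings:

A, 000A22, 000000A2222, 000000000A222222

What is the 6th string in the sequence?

000000000000000A2222222222

Every step adds 000 to the front and 22 to the end of the previous string.
From 000000000A222222, 2 further steps: 000000000A222222 → 000000000000A22222222 → (answer).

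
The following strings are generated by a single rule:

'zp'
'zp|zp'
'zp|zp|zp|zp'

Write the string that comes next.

zp|zp|zp|zp|zp|zp|zp|zp

Each string is two copies of the previous one joined by '|'.
So the next term is two copies of zp|zp|zp|zp with '|' between the halves.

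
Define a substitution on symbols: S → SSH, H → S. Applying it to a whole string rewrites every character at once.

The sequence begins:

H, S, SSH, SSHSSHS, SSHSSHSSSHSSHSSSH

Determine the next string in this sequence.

Rewriting the 17 symbols of SSHSSHSSSHSSHSSSH one by one yields SSH SSH S SSH SSH S SSH SSH SSH S SSH SSH S SSH SSH SSH S; concatenated:

SSHSSHSSSHSSHSSSHSSHSSHSSSHSSHSSSHSSHSSHS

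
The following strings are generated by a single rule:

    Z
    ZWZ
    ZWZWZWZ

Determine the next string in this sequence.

ZWZWZWZWZWZWZWZ

Each string is two copies of the previous one joined by 'W'.
So the next term is two copies of ZWZWZWZ with 'W' between the halves.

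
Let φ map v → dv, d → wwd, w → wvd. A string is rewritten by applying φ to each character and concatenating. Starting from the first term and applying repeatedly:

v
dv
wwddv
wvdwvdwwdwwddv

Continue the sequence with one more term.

wvddvwwdwvddvwwdwvdwvdwwdwvdwvdwwdwwddv

Applying the rule to each of the 14 symbols of wvdwvdwwdwwddv gives the pieces wvd dv wwd wvd dv wwd wvd wvd wwd wvd wvd wwd wwd dv, which concatenate to the answer.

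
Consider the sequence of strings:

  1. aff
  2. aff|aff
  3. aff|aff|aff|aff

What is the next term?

s(k+1) = s(k)·|·s(k) — each term doubles the last with '|' between the halves.
One more doubling of aff|aff|aff|aff gives the answer.

aff|aff|aff|aff|aff|aff|aff|aff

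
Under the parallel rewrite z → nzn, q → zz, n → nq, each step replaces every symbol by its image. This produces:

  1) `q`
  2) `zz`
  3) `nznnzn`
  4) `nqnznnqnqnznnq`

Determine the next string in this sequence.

Rewriting the 14 symbols of nqnznnqnqnznnq one by one yields nq zz nq nzn nq nq zz nq zz nq nzn nq nq zz; concatenated:

nqzznqnznnqnqzznqzznqnznnqnqzz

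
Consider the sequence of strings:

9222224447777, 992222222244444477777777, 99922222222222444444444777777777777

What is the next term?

The n-th term is n 9's then 3n+2 2's then 3n 4's then 4n 7's (n = 1, 2, …).
For the next term, n = 4, so the run lengths are 4, 14, 12, 16.

9999222222222222224444444444447777777777777777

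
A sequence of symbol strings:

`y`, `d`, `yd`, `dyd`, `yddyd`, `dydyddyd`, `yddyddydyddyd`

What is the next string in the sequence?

This is a Fibonacci-style word recurrence s(k) = s(k−2)·s(k−1): e.g. y·d = yd.
The next term joins dydyddyd and yddyddydyddyd.

dydyddydyddyddydyddyd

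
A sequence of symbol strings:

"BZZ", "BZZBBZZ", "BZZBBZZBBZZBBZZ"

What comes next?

BZZBBZZBBZZBBZZBBZZBBZZBBZZBBZZ

Every step duplicates the string with 'B' between the halves.
One more doubling of BZZBBZZBBZZBBZZ gives the answer.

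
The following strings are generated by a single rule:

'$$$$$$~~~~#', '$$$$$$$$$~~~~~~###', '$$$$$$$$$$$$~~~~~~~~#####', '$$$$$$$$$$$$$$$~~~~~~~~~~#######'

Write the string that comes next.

$$$$$$$$$$$$$$$$$$~~~~~~~~~~~~#########

Reading off run lengths: $ runs 6, 9, 12, 15; ~ runs 4, 6, 8, 10; # runs 1, 3, 5, 7 — each is linear in n (n = 1, 2, …).
At n = 5 the blocks have lengths 18, 12, 9.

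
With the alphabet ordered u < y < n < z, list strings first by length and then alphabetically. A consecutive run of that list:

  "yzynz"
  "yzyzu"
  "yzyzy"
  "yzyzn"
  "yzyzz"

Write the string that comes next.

Find the rightmost character of yzyzz below z, bump it to the next letter, and reset everything to its right to u.

yznuu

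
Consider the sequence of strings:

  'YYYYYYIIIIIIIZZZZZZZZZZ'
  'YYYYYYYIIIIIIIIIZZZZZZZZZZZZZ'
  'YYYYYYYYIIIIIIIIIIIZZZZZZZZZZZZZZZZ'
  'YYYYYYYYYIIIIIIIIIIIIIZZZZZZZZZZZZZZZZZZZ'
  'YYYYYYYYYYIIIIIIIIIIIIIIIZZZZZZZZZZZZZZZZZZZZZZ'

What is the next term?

YYYYYYYYYYYIIIIIIIIIIIIIIIIIZZZZZZZZZZZZZZZZZZZZZZZZZ

The n-th term is n+3 Y's then 2n+1 I's then 3n+1 Z's, where the shown terms are n = 3, 4, 5, 6, 7.
At n = 8 the blocks have lengths 11, 17, 25.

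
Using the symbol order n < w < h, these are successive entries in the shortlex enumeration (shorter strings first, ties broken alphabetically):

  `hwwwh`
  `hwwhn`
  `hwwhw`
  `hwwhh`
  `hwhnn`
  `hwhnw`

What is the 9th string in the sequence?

hwhww

Advancing 3 positions from hwhnw through hwhnw → hwhnh → hwhwn reaches term 9.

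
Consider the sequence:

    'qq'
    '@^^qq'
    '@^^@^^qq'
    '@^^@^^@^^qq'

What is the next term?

The strings grow by a fixed prefix @^^ each time.
So the next term is @^^·@^^@^^@^^qq.

@^^@^^@^^@^^qq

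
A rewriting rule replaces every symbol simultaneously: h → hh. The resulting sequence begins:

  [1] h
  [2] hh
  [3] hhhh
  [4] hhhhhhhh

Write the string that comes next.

hhhhhhhhhhhhhhhh

Rewriting each symbol of hhhhhhhh: h→hh, h→hh, h→hh, h→hh, h→hh, h→hh, h→hh, h→hh, which concatenates to hh hh hh hh hh hh hh hh.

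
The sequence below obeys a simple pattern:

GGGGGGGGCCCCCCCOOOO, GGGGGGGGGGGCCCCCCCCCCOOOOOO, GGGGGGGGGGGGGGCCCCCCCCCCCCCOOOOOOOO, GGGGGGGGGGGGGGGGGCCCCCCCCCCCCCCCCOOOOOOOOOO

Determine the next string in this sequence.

GGGGGGGGGGGGGGGGGGGGCCCCCCCCCCCCCCCCCCCOOOOOOOOOOOO

The n-th term is 3n+2 G's then 3n+1 C's then 2n O's, where the shown terms are n = 2, 3, 4, 5.
For the next term, n = 6, so the run lengths are 20, 19, 12.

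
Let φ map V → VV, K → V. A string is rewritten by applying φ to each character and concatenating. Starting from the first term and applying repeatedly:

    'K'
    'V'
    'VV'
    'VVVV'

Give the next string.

Expanding VVVV: V→VV, V→VV, V→VV, V→VV. Concatenated: VV VV VV VV.

VVVVVVVV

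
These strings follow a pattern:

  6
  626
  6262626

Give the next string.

626262626262626

Every step duplicates the string with '2' between the halves.
One more doubling of 6262626 gives the answer.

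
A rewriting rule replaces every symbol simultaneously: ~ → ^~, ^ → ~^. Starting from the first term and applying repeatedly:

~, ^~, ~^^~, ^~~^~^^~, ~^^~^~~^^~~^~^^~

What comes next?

Rewriting the 16 symbols of ~^^~^~~^^~~^~^^~ one by one yields ^~ ~^ ~^ ^~ ~^ ^~ ^~ ~^ ~^ ^~ ^~ ~^ ^~ ~^ ~^ ^~; concatenated:

^~~^~^^~~^^~^~~^~^^~^~~^^~~^~^^~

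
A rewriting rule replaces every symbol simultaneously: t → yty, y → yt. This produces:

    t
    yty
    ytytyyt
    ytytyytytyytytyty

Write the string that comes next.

ytytyytytyytytytyytytyytytytyytytyytytyyt

φ(ytytyytytyytytyty) expands symbol-by-symbol to yt yty yt yty yt yt yty yt yty yt yt yty yt yty yt yty yt; joining the 17 pieces gives the next term.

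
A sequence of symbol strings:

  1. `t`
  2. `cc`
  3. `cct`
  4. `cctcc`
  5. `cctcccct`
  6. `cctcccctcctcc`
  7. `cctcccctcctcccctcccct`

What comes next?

From term 3 onward, concatenate the last term with the second-to-last: cc·t = cct, cct·cc = cctcc, …
Continuing: cctcccctcctcccctcccct · cctcccctcctcc gives term 8.

cctcccctcctcccctcccctcctcccctcctcc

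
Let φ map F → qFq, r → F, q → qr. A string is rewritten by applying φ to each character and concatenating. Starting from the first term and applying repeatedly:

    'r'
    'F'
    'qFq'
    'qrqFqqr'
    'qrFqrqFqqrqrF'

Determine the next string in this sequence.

qrFqFqqrFqrqFqqrqrFqrFqFq

φ(qrFqrqFqqrqrF) expands symbol-by-symbol to qr F qFq qr F qr qFq qr qr F qr F qFq; joining the 13 pieces gives the next term.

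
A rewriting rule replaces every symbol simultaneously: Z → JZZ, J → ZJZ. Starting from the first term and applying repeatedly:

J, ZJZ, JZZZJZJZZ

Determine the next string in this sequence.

ZJZJZZJZZJZZZJZJZZZJZJZZJZZ

Rewriting each symbol of JZZZJZJZZ: J→ZJZ, Z→JZZ, Z→JZZ, Z→JZZ, J→ZJZ, Z→JZZ, J→ZJZ, Z→JZZ, Z→JZZ, which concatenates to ZJZ JZZ JZZ JZZ ZJZ JZZ ZJZ JZZ JZZ.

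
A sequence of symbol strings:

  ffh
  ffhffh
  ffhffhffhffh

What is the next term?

Each string is two copies of the previous one concatenated.
One more doubling of ffhffhffhffh gives the answer.

ffhffhffhffhffhffhffhffh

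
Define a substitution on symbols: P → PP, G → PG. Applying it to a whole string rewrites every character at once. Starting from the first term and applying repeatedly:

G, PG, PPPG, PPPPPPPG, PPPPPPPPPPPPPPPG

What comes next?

Rewriting the 16 symbols of PPPPPPPPPPPPPPPG one by one yields PP PP PP PP PP PP PP PP PP PP PP PP PP PP PP PG; concatenated:

PPPPPPPPPPPPPPPPPPPPPPPPPPPPPPPG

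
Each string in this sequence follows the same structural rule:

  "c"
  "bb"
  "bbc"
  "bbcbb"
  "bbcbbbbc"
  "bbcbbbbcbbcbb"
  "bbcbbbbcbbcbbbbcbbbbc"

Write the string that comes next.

From term 3 onward, concatenate the last term with the second-to-last: bb·c = bbc, bbc·bb = bbcbb, …
Continuing: bbcbbbbcbbcbbbbcbbbbc · bbcbbbbcbbcbb gives term 8.

bbcbbbbcbbcbbbbcbbbbcbbcbbbbcbbcbb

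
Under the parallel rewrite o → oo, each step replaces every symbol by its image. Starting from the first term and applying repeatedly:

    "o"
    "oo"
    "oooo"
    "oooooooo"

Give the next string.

Rewriting each symbol of oooooooo: o→oo, o→oo, o→oo, o→oo, o→oo, o→oo, o→oo, o→oo, which concatenates to oo oo oo oo oo oo oo oo.

oooooooooooooooo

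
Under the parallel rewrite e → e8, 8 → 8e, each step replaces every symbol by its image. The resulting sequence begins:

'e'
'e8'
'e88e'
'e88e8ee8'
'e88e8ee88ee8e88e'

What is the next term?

e88e8ee88ee8e88e8ee8e88ee88e8ee8

Applying the rule to each of the 16 symbols of e88e8ee88ee8e88e gives the pieces e8 8e 8e e8 8e e8 e8 8e 8e e8 e8 8e e8 8e 8e e8, which concatenate to the answer.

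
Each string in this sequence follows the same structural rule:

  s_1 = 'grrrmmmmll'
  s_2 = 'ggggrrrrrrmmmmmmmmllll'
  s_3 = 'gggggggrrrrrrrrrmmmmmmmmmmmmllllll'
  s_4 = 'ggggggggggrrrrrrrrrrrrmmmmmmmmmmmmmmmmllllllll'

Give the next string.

Term n consists of 3n-2 g's, followed by 3n r's, followed by 4n m's, followed by 2n l's (n = 1, 2, …).
Setting n = 5 gives 13, 15, 20, 10 characters in each block.

gggggggggggggrrrrrrrrrrrrrrrmmmmmmmmmmmmmmmmmmmmllllllllll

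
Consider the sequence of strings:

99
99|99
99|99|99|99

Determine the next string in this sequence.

99|99|99|99|99|99|99|99

Every step duplicates the string with '|' between the halves.
One more doubling of 99|99|99|99 gives the answer.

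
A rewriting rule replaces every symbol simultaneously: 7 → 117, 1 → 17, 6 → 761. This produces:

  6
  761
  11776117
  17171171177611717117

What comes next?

Replace each of the 20 characters of 17171171177611717117 in place — 17 117 17 117 17 17 117 17 17 117 117 761 17 17 117 17 117 17 17 117 — and concatenate.

1711717117171711717171171177611717117171171717117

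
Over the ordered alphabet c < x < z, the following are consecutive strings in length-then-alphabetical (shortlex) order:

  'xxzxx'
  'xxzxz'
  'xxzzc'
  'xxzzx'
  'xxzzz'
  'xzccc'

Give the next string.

The successor of xzccc increments the rightmost position that isn't already z and resets every position after it to c.

xzccx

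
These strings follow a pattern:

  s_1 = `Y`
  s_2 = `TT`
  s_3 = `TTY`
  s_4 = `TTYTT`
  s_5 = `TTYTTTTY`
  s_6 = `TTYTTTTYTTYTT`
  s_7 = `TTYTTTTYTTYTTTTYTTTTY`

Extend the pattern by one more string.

TTYTTTTYTTYTTTTYTTTTYTTYTTTTYTTYTT

This is a Fibonacci-style word recurrence s(k) = s(k−1)·s(k−2): e.g. TT·Y = TTY.
Continuing: TTYTTTTYTTYTTTTYTTTTY · TTYTTTTYTTYTT gives term 8.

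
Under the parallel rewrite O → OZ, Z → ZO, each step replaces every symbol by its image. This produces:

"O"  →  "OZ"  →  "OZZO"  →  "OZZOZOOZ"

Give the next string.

OZZOZOOZZOOZOZZO

Rewriting each symbol of OZZOZOOZ: O→OZ, Z→ZO, Z→ZO, O→OZ, Z→ZO, O→OZ, O→OZ, Z→ZO, which concatenates to OZ ZO ZO OZ ZO OZ OZ ZO.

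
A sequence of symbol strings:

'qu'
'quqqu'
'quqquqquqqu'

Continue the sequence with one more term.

Every step duplicates the string with 'q' between the halves.
Doubling quqquqquqqu with 'q' between the halves:

quqquqquqquqquqquqquqqu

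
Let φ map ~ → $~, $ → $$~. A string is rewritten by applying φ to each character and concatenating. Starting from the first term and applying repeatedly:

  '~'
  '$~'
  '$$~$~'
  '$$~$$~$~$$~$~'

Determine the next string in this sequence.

$$~$$~$~$$~$$~$~$$~$~$$~$$~$~$$~$~

Replace each of the 13 characters of $$~$$~$~$$~$~ in place — $$~ $$~ $~ $$~ $$~ $~ $$~ $~ $$~ $$~ $~ $$~ $~ — and concatenate.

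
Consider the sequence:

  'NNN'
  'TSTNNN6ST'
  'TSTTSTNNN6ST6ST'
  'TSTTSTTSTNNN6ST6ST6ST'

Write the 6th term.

Every step adds TST to the front and 6ST to the end of the previous string.
From TSTTSTTSTNNN6ST6ST6ST, 2 further steps: TSTTSTTSTNNN6ST6ST6ST → TSTTSTTSTTSTNNN6ST6ST6ST6ST → (answer).

TSTTSTTSTTSTTSTNNN6ST6ST6ST6ST6ST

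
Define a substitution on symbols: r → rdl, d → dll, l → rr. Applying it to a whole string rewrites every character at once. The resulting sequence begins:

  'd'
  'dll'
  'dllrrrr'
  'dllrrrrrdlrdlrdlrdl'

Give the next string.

φ(dllrrrrrdlrdlrdlrdl) expands symbol-by-symbol to dll rr rr rdl rdl rdl rdl rdl dll rr rdl dll rr rdl dll rr rdl dll rr; joining the 19 pieces gives the next term.

dllrrrrrdlrdlrdlrdlrdldllrrrdldllrrrdldllrrrdldllrr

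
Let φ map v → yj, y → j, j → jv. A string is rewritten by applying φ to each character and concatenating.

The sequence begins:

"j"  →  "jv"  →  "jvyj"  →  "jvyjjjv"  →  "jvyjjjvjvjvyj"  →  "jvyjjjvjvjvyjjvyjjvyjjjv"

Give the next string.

Replace each of the 24 characters of jvyjjjvjvjvyjjvyjjvyjjjv in place — jv yj j jv jv jv yj jv yj jv yj j jv jv yj j jv jv yj j jv jv jv yj — and concatenate.

jvyjjjvjvjvyjjvyjjvyjjjvjvyjjjvjvyjjjvjvjvyj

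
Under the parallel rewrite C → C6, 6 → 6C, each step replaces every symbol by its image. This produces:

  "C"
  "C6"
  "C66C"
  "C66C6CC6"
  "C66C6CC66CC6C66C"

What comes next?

C66C6CC66CC6C66C6CC6C66CC66C6CC6

Applying the rule to each of the 16 symbols of C66C6CC66CC6C66C gives the pieces C6 6C 6C C6 6C C6 C6 6C 6C C6 C6 6C C6 6C 6C C6, which concatenate to the answer.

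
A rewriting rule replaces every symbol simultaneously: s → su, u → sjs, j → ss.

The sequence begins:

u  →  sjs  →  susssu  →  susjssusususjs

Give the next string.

susjssusssususjssusjssusjssusssu

Applying the rule to each of the 14 symbols of susjssusususjs gives the pieces su sjs su ss su su sjs su sjs su sjs su ss su, which concatenate to the answer.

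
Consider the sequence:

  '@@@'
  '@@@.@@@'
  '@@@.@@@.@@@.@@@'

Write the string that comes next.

Every step duplicates the string with '.' between the halves.
Doubling @@@.@@@.@@@.@@@ with '.' between the halves:

@@@.@@@.@@@.@@@.@@@.@@@.@@@.@@@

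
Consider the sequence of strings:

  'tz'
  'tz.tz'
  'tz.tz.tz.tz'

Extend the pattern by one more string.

s(k+1) = s(k)·.·s(k) — each term doubles the last with '.' between the halves.
Doubling tz.tz.tz.tz with '.' between the halves:

tz.tz.tz.tz.tz.tz.tz.tz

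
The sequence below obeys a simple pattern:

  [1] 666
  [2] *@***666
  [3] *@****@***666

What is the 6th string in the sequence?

Each term is the previous one with *@*** prepended.
From *@****@***666, 3 further steps: *@****@***666 → *@****@****@***666 → *@****@****@****@***666 → (answer).

*@****@****@****@****@***666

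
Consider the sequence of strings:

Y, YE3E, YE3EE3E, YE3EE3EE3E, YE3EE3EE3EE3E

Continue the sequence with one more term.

The strings grow by a fixed suffix E3E each time.
Applying this once more to YE3EE3EE3EE3E:

YE3EE3EE3EE3EE3E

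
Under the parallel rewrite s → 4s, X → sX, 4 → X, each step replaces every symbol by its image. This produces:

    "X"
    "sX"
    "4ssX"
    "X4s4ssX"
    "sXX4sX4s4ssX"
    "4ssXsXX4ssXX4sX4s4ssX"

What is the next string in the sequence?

X4s4ssX4ssXsXX4s4ssXsXX4ssXX4sX4s4ssX

φ(4ssXsXX4ssXX4sX4s4ssX) expands symbol-by-symbol to X 4s 4s sX 4s sX sX X 4s 4s sX sX X 4s sX X 4s X 4s 4s sX; joining the 21 pieces gives the next term.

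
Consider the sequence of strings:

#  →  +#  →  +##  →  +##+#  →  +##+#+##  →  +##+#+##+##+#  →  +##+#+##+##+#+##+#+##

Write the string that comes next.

This is a Fibonacci-style word recurrence s(k) = s(k−1)·s(k−2): e.g. +#·# = +##.
The next term joins +##+#+##+##+#+##+#+## and +##+#+##+##+#.

+##+#+##+##+#+##+#+##+##+#+##+##+#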